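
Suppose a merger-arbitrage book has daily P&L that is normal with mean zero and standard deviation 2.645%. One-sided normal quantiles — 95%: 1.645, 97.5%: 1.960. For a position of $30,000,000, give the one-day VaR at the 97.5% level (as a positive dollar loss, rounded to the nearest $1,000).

VaR = z·σ = 1.960 × 2.645% = 5.184%.
On $30,000,000: 0.05184 × $30,000,000 = $1,555,200.

$1,555,000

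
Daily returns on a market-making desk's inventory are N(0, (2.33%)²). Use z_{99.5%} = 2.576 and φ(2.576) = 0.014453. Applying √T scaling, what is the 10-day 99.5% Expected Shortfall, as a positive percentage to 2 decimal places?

σ_{10d} = 2.33% × √10 = 7.368%.
ES multiplier = φ(z)/(1−α) = 0.014453/0.005 = 2.891.
ES = 7.368% × 2.891 = 21.301%.

21.30%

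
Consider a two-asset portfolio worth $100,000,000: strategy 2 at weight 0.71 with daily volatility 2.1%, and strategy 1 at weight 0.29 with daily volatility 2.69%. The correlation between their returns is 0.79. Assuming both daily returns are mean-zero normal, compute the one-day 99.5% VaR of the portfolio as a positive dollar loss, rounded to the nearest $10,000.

σ_p² = 0.71²·2.1² + 0.29²·2.69² + 2·0.79·0.71·0.29·2.1·2.69 = 4.6694 (%²).
σ_p = √4.6694 = 2.161%.
At 99.5%, z = 2.576.
VaR = 2.576 × 2.161% = 5.567%; on $100,000,000 that is $5,567,000.

$5,570,000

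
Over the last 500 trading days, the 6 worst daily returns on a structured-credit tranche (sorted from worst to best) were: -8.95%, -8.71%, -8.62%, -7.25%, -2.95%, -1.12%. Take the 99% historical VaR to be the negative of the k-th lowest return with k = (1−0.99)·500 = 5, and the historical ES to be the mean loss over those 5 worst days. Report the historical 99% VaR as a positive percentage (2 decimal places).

2.95%

k = 5; the 5th lowest return is -2.95%, so VaR = 2.95%.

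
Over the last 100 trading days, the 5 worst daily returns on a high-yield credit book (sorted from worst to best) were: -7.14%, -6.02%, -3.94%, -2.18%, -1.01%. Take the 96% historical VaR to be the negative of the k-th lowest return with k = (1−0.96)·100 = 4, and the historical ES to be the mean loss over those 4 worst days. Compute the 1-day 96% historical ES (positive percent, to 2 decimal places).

The 4 worst returns sum to -19.28%.
ES = −(-19.28%) / 4 = 4.82%.

4.82%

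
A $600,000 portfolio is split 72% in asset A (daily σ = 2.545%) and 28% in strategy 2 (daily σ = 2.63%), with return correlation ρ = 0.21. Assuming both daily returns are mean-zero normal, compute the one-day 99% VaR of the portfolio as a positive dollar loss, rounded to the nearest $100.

$29,500

σ_p² = 0.72²·2.545² + 0.28²·2.63² + 2·0.21·0.72·0.28·2.545·2.63 = 4.4667 (%²).
σ_p = √4.4667 = 2.113%.
At 99%, z = 2.326.
VaR = 2.326 × 2.113% = 4.915%; on $600,000 that is $29,490.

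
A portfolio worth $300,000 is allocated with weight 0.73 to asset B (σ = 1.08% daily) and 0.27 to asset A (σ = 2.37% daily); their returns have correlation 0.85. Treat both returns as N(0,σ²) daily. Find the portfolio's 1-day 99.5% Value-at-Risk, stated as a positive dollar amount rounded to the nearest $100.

$10,600

σ_p² = 0.73²·1.08² + 0.27²·2.37² + 2·0.85·0.73·0.27·1.08·2.37 = 1.8887 (%²).
σ_p = √1.8887 = 1.374%.
At 99.5%, z = 2.576.
VaR = 2.576 × 1.374% = 3.539%; on $300,000 that is $10,617.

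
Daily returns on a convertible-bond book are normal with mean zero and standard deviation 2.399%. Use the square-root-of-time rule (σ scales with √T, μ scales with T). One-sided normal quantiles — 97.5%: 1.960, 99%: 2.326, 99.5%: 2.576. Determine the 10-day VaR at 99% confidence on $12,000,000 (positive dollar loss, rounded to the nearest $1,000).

σ_{10d} = 2.399% × √10 = 7.586%.
VaR = 2.326 × 7.586% = 17.645%.
On $12,000,000: 0.17645 × $12,000,000 = $2,117,400.

$2,117,000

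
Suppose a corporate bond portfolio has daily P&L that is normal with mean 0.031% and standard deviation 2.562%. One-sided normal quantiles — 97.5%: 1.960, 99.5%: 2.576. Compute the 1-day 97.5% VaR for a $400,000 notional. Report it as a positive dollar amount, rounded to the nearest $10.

$19,960

VaR = −μ + z·σ = −(0.031%) + 1.960 × 2.562% = 4.991%.
On $400,000: 0.04991 × $400,000 = $19,964.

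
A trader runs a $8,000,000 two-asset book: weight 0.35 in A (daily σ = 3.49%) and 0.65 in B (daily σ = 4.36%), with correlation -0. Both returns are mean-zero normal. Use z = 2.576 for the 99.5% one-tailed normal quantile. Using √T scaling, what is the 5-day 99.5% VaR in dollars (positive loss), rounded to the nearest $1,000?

σ_p = √(0.35²·3.49² + 0.65²·4.36² + 2·-0·0.35·0.65·3.49·4.36) = 3.086%.
σ_{5d} = 3.086% × √5 = 6.901%.
VaR = 2.576 × 6.901% = 17.777%; on $8,000,000 that is $1,422,160.

$1,422,000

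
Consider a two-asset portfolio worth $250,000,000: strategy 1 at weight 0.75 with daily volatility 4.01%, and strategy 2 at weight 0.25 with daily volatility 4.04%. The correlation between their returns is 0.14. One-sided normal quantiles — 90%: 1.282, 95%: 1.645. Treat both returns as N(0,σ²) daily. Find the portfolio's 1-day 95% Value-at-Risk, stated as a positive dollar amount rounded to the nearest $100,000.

σ_p² = 0.75²·4.01² + 0.25²·4.04² + 2·0.14·0.75·0.25·4.01·4.04 = 10.9157 (%²).
σ_p = √10.9157 = 3.304%.
VaR = 1.645 × 3.304% = 5.435%; on $250,000,000 that is $13,587,500.

$13,600,000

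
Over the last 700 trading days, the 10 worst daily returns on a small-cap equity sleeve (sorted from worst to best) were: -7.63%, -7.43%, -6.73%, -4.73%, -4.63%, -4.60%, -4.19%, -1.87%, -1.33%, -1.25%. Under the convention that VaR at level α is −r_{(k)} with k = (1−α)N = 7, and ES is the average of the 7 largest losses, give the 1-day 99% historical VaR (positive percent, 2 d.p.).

k = 7; the 7th lowest return is -4.19%, so VaR = 4.19%.

4.19%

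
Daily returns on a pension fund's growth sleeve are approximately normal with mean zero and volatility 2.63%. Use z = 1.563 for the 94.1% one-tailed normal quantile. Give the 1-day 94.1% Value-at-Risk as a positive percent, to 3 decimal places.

4.111%

VaR = z·σ = 1.563 × 2.63% = 4.111%.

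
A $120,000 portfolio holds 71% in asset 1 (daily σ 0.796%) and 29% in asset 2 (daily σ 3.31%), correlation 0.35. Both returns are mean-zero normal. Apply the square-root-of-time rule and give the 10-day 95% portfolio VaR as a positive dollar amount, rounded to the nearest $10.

$7,950

σ_p = √(0.71²·0.796² + 0.29²·3.31² + 2·0.35·0.71·0.29·0.796·3.31) = 1.273%.
σ_{10d} = 1.273% × √10 = 4.026%.
z(95%) = 1.645.
VaR = 1.645 × 4.026% = 6.623%; on $120,000 that is $7,948.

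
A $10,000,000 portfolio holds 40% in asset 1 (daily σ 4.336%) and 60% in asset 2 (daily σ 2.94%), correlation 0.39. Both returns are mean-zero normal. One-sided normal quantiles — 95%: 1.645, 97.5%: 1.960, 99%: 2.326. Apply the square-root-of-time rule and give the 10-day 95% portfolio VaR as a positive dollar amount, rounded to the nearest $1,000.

$1,517,000

σ_p = √(0.4²·4.336² + 0.6²·2.94² + 2·0.39·0.4·0.6·4.336·2.94) = 2.917%.
σ_{10d} = 2.917% × √10 = 9.224%.
VaR = 1.645 × 9.224% = 15.173%; on $10,000,000 that is $1,517,300.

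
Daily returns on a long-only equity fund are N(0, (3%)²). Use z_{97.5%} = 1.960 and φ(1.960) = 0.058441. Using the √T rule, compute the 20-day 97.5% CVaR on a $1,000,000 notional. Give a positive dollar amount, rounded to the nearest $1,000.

$314,000

σ_{20d} = 3% × √20 = 13.416%.
ES multiplier = φ(z)/(1−α) = 0.058441/0.025 = 2.338.
ES = 13.416% × 2.338 = 31.367%; on $1,000,000: $313,670.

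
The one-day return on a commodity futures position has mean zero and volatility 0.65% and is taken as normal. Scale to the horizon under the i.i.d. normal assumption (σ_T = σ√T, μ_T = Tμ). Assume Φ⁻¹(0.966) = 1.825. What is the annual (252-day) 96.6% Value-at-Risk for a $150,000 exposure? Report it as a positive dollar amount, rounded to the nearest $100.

$28,200

σ_{252d} = 0.65% × √252 = 10.318%.
VaR = 1.825 × 10.318% = 18.830%.
On $150,000: 0.18830 × $150,000 = $28,245.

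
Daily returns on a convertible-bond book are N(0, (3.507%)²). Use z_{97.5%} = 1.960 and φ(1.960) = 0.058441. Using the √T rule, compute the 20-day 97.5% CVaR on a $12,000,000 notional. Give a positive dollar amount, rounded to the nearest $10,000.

σ_{20d} = 3.507% × √20 = 15.684%.
ES multiplier = φ(z)/(1−α) = 0.058441/0.025 = 2.338.
ES = 15.684% × 2.338 = 36.669%; on $12,000,000: $4,400,280.

$4,400,000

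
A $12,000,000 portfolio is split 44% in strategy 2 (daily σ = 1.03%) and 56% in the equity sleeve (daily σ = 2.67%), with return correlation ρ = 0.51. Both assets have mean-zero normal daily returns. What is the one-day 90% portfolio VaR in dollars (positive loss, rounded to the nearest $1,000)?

σ_p² = 0.44²·1.03² + 0.56²·2.67² + 2·0.51·0.44·0.56·1.03·2.67 = 3.1322 (%²).
σ_p = √3.1322 = 1.770%.
At 90%, z = 1.282.
VaR = 1.282 × 1.770% = 2.269%; on $12,000,000 that is $272,280.

$272,000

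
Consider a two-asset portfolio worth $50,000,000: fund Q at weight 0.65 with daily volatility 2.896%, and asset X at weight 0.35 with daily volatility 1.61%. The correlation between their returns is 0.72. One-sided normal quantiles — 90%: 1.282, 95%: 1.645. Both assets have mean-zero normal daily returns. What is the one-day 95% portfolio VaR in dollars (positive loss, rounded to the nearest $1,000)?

σ_p² = 0.65²·2.896² + 0.35²·1.61² + 2·0.72·0.65·0.35·2.896·1.61 = 5.3884 (%²).
σ_p = √5.3884 = 2.321%.
VaR = 1.645 × 2.321% = 3.818%; on $50,000,000 that is $1,909,000.

$1,909,000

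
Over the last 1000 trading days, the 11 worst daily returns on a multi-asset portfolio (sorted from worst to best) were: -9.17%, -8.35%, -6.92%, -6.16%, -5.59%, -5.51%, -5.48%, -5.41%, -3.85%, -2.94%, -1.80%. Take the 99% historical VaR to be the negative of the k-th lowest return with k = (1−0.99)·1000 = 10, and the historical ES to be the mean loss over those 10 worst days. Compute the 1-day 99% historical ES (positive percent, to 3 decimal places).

The 10 worst returns sum to -59.38%.
ES = −(-59.38%) / 10 = 5.938%.

5.938%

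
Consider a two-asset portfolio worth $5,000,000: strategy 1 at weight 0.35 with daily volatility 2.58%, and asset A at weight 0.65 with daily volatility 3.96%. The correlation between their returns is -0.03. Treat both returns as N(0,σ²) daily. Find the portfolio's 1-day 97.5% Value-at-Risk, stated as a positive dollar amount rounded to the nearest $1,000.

σ_p² = 0.35²·2.58² + 0.65²·3.96² + 2·-0.03·0.35·0.65·2.58·3.96 = 7.3014 (%²).
σ_p = √7.3014 = 2.702%.
At 97.5%, z = 1.960.
VaR = 1.960 × 2.702% = 5.296%; on $5,000,000 that is $264,800.

$265,000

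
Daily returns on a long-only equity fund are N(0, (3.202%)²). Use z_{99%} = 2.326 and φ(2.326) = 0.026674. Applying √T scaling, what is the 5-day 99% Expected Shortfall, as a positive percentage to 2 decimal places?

σ_{5d} = 3.202% × √5 = 7.160%.
ES multiplier = φ(z)/(1−α) = 0.026674/0.01 = 2.667.
ES = 7.160% × 2.667 = 19.096%.

19.10%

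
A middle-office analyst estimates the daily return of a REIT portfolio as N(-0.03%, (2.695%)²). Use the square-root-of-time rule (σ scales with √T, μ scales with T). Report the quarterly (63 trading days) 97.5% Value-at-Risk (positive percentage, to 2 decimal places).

43.82%

At 97.5%, z = 1.960.
σ_{63d} = 2.695% × √63 = 21.391%; μ_{63d} = 63 × -0.03% = -1.890%.
VaR = −(-1.890%) + 1.960 × 21.391% = 43.816%.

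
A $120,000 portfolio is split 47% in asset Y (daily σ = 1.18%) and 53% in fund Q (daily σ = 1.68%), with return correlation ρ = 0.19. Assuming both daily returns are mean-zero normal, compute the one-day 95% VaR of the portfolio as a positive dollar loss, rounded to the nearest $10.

σ_p² = 0.47²·1.18² + 0.53²·1.68² + 2·0.19·0.47·0.53·1.18·1.68 = 1.2880 (%²).
σ_p = √1.2880 = 1.135%.
At 95%, z = 1.645.
VaR = 1.645 × 1.135% = 1.867%; on $120,000 that is $2,240.

$2,240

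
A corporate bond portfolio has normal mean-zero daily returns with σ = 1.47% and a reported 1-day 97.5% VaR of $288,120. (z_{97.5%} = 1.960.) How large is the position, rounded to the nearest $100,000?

VaR as a fraction of value: z·σ = 1.960 × 1.47% = 2.8812%.
Position = $288,120 / 0.028812 = $10,000,000.

$10,000,000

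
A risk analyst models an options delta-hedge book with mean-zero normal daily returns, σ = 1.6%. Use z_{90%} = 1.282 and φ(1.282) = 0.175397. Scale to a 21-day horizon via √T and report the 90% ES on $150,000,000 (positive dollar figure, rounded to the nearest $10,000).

σ_{21d} = 1.6% × √21 = 7.332%.
ES multiplier = φ(z)/(1−α) = 0.175397/0.1 = 1.754.
ES = 7.332% × 1.754 = 12.860%; on $150,000,000: $19,290,000.

$19,290,000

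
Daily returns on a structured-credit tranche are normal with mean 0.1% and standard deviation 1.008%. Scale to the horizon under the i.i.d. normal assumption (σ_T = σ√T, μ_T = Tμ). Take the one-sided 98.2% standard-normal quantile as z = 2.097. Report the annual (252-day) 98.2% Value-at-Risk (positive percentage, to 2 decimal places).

8.36%

σ_{252d} = 1.008% × √252 = 16.002%; μ_{252d} = 252 × 0.1% = 25.200%.
VaR = −(25.200%) + 2.097 × 16.002% = 8.356%.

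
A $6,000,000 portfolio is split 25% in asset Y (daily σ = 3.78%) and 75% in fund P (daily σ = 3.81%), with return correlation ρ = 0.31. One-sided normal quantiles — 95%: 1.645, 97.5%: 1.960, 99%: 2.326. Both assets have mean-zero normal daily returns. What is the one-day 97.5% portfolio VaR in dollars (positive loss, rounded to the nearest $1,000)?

σ_p² = 0.25²·3.78² + 0.75²·3.81² + 2·0.31·0.25·0.75·3.78·3.81 = 10.7325 (%²).
σ_p = √10.7325 = 3.276%.
VaR = 1.960 × 3.276% = 6.421%; on $6,000,000 that is $385,260.

$385,000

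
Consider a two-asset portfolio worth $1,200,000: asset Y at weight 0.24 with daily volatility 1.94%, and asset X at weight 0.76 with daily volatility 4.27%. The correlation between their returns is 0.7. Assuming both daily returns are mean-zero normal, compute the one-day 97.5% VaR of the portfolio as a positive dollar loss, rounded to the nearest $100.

$84,400

σ_p² = 0.24²·1.94² + 0.76²·4.27² + 2·0.7·0.24·0.76·1.94·4.27 = 12.8635 (%²).
σ_p = √12.8635 = 3.587%.
At 97.5%, z = 1.960.
VaR = 1.960 × 3.587% = 7.031%; on $1,200,000 that is $84,372.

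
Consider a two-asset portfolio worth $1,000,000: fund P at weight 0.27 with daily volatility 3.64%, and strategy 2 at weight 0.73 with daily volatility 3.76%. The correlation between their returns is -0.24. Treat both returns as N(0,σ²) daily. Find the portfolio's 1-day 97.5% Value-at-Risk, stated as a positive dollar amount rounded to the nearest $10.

$52,610

σ_p² = 0.27²·3.64² + 0.73²·3.76² + 2·-0.24·0.27·0.73·3.64·3.76 = 7.2050 (%²).
σ_p = √7.2050 = 2.684%.
At 97.5%, z = 1.960.
VaR = 1.960 × 2.684% = 5.261%; on $1,000,000 that is $52,610.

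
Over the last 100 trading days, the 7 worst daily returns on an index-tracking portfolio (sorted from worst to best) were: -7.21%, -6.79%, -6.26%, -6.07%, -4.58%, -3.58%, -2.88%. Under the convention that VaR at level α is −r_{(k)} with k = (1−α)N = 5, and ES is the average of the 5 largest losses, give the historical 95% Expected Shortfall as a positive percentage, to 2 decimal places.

The 5 worst returns sum to -30.91%.
ES = −(-30.91%) / 5 = 6.182% ≈ 6.18%.

6.18%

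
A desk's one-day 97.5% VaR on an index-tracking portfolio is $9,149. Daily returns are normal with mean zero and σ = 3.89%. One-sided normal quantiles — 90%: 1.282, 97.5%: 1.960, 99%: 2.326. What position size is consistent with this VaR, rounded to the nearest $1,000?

VaR as a fraction of value: z·σ = 1.960 × 3.89% = 7.6244%.
Position = $9,149 / 0.076244 = $119,996.

$120,000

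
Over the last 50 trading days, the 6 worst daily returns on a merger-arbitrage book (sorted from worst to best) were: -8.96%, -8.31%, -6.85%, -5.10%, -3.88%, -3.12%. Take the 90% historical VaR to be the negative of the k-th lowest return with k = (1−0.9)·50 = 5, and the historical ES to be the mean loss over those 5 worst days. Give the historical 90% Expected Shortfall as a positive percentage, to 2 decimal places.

The 5 worst returns sum to -33.10%.
ES = −(-33.10%) / 5 = 6.62%.

6.62%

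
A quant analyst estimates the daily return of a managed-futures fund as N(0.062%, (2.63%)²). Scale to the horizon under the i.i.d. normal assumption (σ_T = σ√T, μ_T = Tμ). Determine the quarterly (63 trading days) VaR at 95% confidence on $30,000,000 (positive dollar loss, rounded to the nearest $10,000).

$9,130,000

At 95%, z = 1.645.
σ_{63d} = 2.63% × √63 = 20.875%; μ_{63d} = 63 × 0.062% = 3.906%.
VaR = −(3.906%) + 1.645 × 20.875% = 30.433%.
On $30,000,000: 0.30433 × $30,000,000 = $9,129,900.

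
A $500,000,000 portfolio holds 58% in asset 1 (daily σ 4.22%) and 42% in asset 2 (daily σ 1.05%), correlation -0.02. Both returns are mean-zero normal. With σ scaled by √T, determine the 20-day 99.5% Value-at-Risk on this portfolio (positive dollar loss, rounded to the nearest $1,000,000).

σ_p = √(0.58²·4.22² + 0.42²·1.05² + 2·-0.02·0.58·0.42·4.22·1.05) = 2.478%.
σ_{20d} = 2.478% × √20 = 11.082%.
z(99.5%) = 2.576.
VaR = 2.576 × 11.082% = 28.547%; on $500,000,000 that is $142,735,000.

$143,000,000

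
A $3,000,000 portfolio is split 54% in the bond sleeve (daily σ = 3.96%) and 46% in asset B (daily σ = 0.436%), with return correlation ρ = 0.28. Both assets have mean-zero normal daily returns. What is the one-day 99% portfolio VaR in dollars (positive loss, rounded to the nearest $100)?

$153,700

σ_p² = 0.54²·3.96² + 0.46²·0.436² + 2·0.28·0.54·0.46·3.96·0.436 = 4.8532 (%²).
σ_p = √4.8532 = 2.203%.
At 99%, z = 2.326.
VaR = 2.326 × 2.203% = 5.124%; on $3,000,000 that is $153,720.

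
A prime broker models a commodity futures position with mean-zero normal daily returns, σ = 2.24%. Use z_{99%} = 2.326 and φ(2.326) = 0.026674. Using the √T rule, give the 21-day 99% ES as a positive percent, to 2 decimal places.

27.38%

σ_{21d} = 2.24% × √21 = 10.265%.
ES multiplier = φ(z)/(1−α) = 0.026674/0.01 = 2.667.
ES = 10.265% × 2.667 = 27.377%.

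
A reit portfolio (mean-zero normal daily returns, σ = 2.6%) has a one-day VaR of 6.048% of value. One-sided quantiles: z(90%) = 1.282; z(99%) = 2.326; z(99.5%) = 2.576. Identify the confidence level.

Implied z = VaR/σ = 6.048 / 2.6 = 2.326.
This matches z(99%) = 2.326.

99%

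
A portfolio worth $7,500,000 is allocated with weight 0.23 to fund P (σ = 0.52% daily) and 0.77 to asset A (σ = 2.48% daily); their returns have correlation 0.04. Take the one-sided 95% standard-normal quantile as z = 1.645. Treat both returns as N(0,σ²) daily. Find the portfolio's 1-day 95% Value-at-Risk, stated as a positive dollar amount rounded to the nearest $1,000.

$237,000

σ_p² = 0.23²·0.52² + 0.77²·2.48² + 2·0.04·0.23·0.77·0.52·2.48 = 3.6791 (%²).
σ_p = √3.6791 = 1.918%.
VaR = 1.645 × 1.918% = 3.155%; on $7,500,000 that is $236,625.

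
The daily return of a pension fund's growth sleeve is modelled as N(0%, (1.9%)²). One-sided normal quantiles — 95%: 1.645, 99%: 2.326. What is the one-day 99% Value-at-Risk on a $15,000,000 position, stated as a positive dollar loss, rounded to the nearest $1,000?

$663,000

VaR = z·σ = 2.326 × 1.9% = 4.419%.
On $15,000,000: 0.04419 × $15,000,000 = $662,850.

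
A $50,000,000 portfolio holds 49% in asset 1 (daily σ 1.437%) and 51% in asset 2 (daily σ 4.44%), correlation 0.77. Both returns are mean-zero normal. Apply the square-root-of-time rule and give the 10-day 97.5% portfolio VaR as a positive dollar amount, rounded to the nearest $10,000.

$8,810,000

σ_p = √(0.49²·1.437² + 0.51²·4.44² + 2·0.77·0.49·0.51·1.437·4.44) = 2.842%.
σ_{10d} = 2.842% × √10 = 8.987%.
z(97.5%) = 1.960.
VaR = 1.960 × 8.987% = 17.615%; on $50,000,000 that is $8,807,500.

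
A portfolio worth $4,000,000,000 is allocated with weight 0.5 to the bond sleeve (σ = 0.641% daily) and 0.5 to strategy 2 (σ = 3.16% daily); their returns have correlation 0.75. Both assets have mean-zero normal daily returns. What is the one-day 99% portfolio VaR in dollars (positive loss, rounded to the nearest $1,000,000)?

$171,000,000

σ_p² = 0.5²·0.641² + 0.5²·3.16² + 2·0.75·0.5·0.5·0.641·3.16 = 3.3587 (%²).
σ_p = √3.3587 = 1.833%.
At 99%, z = 2.326.
VaR = 2.326 × 1.833% = 4.264%; on $4,000,000,000 that is $170,560,000.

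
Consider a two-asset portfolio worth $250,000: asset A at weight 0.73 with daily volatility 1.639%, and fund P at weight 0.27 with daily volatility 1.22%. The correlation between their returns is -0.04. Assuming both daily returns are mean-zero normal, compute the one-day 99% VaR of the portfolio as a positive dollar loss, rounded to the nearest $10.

σ_p² = 0.73²·1.639² + 0.27²·1.22² + 2·-0.04·0.73·0.27·1.639·1.22 = 1.5085 (%²).
σ_p = √1.5085 = 1.228%.
At 99%, z = 2.326.
VaR = 2.326 × 1.228% = 2.856%; on $250,000 that is $7,140.

$7,140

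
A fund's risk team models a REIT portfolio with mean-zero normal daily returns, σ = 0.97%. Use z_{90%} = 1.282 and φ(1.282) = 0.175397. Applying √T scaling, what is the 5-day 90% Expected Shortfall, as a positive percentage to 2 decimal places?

3.80%

σ_{5d} = 0.97% × √5 = 2.169%.
ES multiplier = φ(z)/(1−α) = 0.175397/0.1 = 1.754.
ES = 2.169% × 1.754 = 3.804%.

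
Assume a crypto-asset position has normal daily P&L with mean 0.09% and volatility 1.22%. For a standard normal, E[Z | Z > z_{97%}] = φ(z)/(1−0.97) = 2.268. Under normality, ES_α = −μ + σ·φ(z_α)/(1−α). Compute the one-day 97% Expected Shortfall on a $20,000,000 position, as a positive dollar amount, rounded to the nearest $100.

$535,400

ES = −(0.09%) + 1.22% × 2.268 = 2.677%.
On $20,000,000: 0.02677 × $20,000,000 = $535,400.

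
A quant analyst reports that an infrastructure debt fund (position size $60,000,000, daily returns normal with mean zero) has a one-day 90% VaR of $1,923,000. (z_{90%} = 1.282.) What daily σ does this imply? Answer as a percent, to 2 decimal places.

VaR as a fraction: $1,923,000 / $60,000,000 = 3.205%.
σ = VaR / z = 3.205% / 1.282 = 2.500%.

2.50%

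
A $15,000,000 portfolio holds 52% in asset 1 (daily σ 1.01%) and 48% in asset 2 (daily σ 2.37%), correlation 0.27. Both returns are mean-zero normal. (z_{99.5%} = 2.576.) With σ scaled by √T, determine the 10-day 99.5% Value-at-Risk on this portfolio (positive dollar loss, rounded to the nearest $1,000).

$1,681,000

σ_p = √(0.52²·1.01² + 0.48²·2.37² + 2·0.27·0.52·0.48·1.01·2.37) = 1.376%.
σ_{10d} = 1.376% × √10 = 4.351%.
VaR = 2.576 × 4.351% = 11.208%; on $15,000,000 that is $1,681,200.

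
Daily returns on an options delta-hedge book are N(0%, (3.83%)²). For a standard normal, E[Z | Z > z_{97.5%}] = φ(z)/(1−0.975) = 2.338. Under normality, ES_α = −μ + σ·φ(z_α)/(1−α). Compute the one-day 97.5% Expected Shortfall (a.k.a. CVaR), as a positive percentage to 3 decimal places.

8.955%

ES = 3.83% × 2.338 = 8.955%.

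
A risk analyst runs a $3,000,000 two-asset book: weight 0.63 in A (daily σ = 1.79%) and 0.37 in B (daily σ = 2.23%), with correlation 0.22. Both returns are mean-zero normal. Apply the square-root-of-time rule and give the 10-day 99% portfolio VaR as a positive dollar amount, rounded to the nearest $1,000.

σ_p = √(0.63²·1.79² + 0.37²·2.23² + 2·0.22·0.63·0.37·1.79·2.23) = 1.537%.
σ_{10d} = 1.537% × √10 = 4.860%.
z(99%) = 2.326.
VaR = 2.326 × 4.860% = 11.304%; on $3,000,000 that is $339,120.

$339,000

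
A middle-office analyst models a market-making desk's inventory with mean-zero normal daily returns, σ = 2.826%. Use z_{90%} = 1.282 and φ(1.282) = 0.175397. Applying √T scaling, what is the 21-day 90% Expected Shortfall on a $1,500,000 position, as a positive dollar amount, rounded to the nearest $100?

σ_{21d} = 2.826% × √21 = 12.950%.
ES multiplier = φ(z)/(1−α) = 0.175397/0.1 = 1.754.
ES = 12.950% × 1.754 = 22.714%; on $1,500,000: $340,710.

$340,700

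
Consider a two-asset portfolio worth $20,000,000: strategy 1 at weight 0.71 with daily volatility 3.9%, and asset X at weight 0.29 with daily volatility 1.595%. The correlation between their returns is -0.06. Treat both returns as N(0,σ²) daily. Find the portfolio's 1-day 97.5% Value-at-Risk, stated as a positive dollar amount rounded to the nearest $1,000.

$1,090,000

σ_p² = 0.71²·3.9² + 0.29²·1.595² + 2·-0.06·0.71·0.29·3.9·1.595 = 7.7276 (%²).
σ_p = √7.7276 = 2.780%.
At 97.5%, z = 1.960.
VaR = 1.960 × 2.780% = 5.449%; on $20,000,000 that is $1,089,800.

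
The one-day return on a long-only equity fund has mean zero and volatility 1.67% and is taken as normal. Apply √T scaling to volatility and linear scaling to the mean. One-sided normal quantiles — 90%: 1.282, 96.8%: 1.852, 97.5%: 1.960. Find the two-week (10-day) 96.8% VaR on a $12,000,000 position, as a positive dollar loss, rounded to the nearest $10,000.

σ_{10d} = 1.67% × √10 = 5.281%.
VaR = 1.852 × 5.281% = 9.780%.
On $12,000,000: 0.09780 × $12,000,000 = $1,173,600.

$1,170,000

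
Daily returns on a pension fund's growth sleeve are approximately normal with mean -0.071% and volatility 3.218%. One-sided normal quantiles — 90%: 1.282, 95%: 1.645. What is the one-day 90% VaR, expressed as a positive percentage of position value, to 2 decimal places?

4.20%

VaR = −μ + z·σ = −(-0.071%) + 1.282 × 3.218% = 4.196%.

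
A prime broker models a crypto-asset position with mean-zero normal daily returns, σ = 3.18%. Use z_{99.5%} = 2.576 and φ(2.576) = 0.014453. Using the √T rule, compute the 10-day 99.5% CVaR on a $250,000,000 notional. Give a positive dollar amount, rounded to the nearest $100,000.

σ_{10d} = 3.18% × √10 = 10.056%.
ES multiplier = φ(z)/(1−α) = 0.014453/0.005 = 2.891.
ES = 10.056% × 2.891 = 29.072%; on $250,000,000: $72,680,000.

$72,700,000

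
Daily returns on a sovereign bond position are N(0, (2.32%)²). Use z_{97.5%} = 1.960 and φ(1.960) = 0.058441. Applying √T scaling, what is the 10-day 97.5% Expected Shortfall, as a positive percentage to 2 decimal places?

σ_{10d} = 2.32% × √10 = 7.336%.
ES multiplier = φ(z)/(1−α) = 0.058441/0.025 = 2.338.
ES = 7.336% × 2.338 = 17.152%.

17.15%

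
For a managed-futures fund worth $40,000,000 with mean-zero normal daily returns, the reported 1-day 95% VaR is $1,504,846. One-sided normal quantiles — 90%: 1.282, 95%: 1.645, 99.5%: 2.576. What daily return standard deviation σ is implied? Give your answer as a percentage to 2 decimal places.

VaR as a fraction: $1,504,846 / $40,000,000 = 3.762%.
σ = VaR / z = 3.762% / 1.645 = 2.287%.

2.29%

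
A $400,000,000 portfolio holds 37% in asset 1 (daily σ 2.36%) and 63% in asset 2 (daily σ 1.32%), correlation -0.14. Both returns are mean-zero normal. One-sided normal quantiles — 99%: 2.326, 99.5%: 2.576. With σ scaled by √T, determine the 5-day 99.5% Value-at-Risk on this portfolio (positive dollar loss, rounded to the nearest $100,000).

σ_p = √(0.37²·2.36² + 0.63²·1.32² + 2·-0.14·0.37·0.63·2.36·1.32) = 1.118%.
σ_{5d} = 1.118% × √5 = 2.500%.
VaR = 2.576 × 2.500% = 6.440%; on $400,000,000 that is $25,760,000.

$25,800,000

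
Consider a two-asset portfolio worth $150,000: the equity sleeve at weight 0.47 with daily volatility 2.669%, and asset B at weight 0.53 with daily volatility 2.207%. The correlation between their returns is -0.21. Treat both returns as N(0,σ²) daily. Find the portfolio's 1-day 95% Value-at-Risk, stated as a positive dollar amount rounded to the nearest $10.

$3,760

σ_p² = 0.47²·2.669² + 0.53²·2.207² + 2·-0.21·0.47·0.53·2.669·2.207 = 2.3255 (%²).
σ_p = √2.3255 = 1.525%.
At 95%, z = 1.645.
VaR = 1.645 × 1.525% = 2.509%; on $150,000 that is $3,763.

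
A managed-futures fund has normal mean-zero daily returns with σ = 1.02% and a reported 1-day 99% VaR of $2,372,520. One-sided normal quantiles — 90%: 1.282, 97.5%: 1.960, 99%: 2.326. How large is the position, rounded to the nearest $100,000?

$100,000,000

VaR as a fraction of value: z·σ = 2.326 × 1.02% = 2.37252%.
Position = $2,372,520 / 0.0237252 = $100,000,000.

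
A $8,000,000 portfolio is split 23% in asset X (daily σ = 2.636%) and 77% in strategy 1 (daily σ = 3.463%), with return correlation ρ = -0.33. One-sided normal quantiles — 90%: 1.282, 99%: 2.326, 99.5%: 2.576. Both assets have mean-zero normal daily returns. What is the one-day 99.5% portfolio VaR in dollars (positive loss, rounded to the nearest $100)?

σ_p² = 0.23²·2.636² + 0.77²·3.463² + 2·-0.33·0.23·0.77·2.636·3.463 = 6.4109 (%²).
σ_p = √6.4109 = 2.532%.
VaR = 2.576 × 2.532% = 6.522%; on $8,000,000 that is $521,760.

$521,800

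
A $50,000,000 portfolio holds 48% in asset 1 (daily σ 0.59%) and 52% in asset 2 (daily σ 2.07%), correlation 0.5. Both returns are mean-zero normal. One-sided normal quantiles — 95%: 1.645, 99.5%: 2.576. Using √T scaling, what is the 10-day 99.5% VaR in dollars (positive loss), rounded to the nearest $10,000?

σ_p = √(0.48²·0.59² + 0.52²·2.07² + 2·0.5·0.48·0.52·0.59·2.07) = 1.242%.
σ_{10d} = 1.242% × √10 = 3.928%.
VaR = 2.576 × 3.928% = 10.119%; on $50,000,000 that is $5,059,500.

$5,060,000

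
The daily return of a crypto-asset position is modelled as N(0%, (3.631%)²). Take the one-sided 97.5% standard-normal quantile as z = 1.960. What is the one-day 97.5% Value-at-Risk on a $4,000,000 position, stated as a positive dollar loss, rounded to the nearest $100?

VaR = z·σ = 1.960 × 3.631% = 7.117%.
On $4,000,000: 0.07117 × $4,000,000 = $284,680.

$284,700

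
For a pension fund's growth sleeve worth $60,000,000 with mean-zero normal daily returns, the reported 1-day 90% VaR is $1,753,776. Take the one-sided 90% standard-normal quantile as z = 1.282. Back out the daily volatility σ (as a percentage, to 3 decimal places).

2.280%

VaR as a fraction: $1,753,776 / $60,000,000 = 2.923%.
σ = VaR / z = 2.923% / 1.282 = 2.280%.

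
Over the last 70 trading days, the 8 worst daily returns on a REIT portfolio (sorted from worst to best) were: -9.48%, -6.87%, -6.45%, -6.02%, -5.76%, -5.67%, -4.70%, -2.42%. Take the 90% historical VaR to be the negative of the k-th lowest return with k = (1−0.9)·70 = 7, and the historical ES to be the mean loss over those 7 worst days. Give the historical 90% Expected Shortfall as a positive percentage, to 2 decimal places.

The 7 worst returns sum to -44.95%.
ES = −(-44.95%) / 7 = 6.4214…% ≈ 6.42%.

6.42%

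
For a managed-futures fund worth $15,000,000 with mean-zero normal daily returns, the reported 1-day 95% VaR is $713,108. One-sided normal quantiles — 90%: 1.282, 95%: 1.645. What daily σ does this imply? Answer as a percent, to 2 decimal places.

VaR as a fraction: $713,108 / $15,000,000 = 4.754%.
σ = VaR / z = 4.754% / 1.645 = 2.890%.

2.89%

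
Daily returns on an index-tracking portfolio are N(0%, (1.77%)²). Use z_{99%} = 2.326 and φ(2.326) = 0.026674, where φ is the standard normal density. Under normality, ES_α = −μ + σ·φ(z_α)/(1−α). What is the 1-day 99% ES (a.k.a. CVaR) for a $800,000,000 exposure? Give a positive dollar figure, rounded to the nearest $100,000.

Tail multiplier: φ(z)/(1−α) = 0.026674 / 0.01 = 2.667.
ES = 1.77% × 2.667 = 4.721%.
On $800,000,000: 0.04721 × $800,000,000 = $37,768,000.

$37,800,000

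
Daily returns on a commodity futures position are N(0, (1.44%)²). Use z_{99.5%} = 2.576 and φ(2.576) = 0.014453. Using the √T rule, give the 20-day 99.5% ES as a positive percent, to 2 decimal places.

18.62%

σ_{20d} = 1.44% × √20 = 6.440%.
ES multiplier = φ(z)/(1−α) = 0.014453/0.005 = 2.891.
ES = 6.440% × 2.891 = 18.618%.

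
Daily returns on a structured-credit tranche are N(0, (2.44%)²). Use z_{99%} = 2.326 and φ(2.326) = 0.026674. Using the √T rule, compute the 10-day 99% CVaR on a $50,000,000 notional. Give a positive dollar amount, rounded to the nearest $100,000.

σ_{10d} = 2.44% × √10 = 7.716%.
ES multiplier = φ(z)/(1−α) = 0.026674/0.01 = 2.667.
ES = 7.716% × 2.667 = 20.579%; on $50,000,000: $10,289,500.

$10,300,000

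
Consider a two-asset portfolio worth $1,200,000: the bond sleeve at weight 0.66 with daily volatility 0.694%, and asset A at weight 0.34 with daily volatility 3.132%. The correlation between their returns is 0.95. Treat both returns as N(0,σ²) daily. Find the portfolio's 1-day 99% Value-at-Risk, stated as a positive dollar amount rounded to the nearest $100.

σ_p² = 0.66²·0.694² + 0.34²·3.132² + 2·0.95·0.66·0.34·0.694·3.132 = 2.2705 (%²).
σ_p = √2.2705 = 1.507%.
At 99%, z = 2.326.
VaR = 2.326 × 1.507% = 3.505%; on $1,200,000 that is $42,060.

$42,100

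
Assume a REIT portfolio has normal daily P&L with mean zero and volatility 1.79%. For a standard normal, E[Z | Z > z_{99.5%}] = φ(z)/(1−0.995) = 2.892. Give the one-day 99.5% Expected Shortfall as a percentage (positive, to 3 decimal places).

5.177%

ES = 1.79% × 2.892 = 5.177%.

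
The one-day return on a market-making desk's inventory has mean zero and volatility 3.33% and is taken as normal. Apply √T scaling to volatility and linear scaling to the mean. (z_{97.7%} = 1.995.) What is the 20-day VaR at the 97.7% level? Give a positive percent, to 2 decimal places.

29.71%

σ_{20d} = 3.33% × √20 = 14.892%.
VaR = 1.995 × 14.892% = 29.710%.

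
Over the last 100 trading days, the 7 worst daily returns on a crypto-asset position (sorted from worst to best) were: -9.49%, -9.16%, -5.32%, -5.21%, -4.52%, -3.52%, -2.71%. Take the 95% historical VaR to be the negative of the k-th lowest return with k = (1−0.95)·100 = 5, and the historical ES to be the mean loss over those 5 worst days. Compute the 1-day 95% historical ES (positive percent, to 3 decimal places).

6.740%

The 5 worst returns sum to -33.70%.
ES = −(-33.70%) / 5 = 6.74% ≈ 6.740%.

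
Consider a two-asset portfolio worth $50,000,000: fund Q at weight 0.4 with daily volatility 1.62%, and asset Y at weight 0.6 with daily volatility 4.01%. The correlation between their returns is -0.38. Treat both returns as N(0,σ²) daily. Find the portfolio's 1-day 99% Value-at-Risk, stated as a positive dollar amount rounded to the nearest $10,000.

$2,610,000

σ_p² = 0.4²·1.62² + 0.6²·4.01² + 2·-0.38·0.4·0.6·1.62·4.01 = 5.0238 (%²).
σ_p = √5.0238 = 2.241%.
At 99%, z = 2.326.
VaR = 2.326 × 2.241% = 5.213%; on $50,000,000 that is $2,606,500.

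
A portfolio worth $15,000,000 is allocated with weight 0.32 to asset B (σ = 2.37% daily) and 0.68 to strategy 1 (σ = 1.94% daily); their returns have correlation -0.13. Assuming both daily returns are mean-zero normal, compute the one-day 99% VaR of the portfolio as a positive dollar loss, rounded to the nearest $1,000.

σ_p² = 0.32²·2.37² + 0.68²·1.94² + 2·-0.13·0.32·0.68·2.37·1.94 = 2.0553 (%²).
σ_p = √2.0553 = 1.434%.
At 99%, z = 2.326.
VaR = 2.326 × 1.434% = 3.335%; on $15,000,000 that is $500,250.

$500,000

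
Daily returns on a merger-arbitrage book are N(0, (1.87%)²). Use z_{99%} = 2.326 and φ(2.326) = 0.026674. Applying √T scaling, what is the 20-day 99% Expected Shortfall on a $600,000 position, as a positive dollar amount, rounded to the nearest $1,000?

$134,000

σ_{20d} = 1.87% × √20 = 8.363%.
ES multiplier = φ(z)/(1−α) = 0.026674/0.01 = 2.667.
ES = 8.363% × 2.667 = 22.304%; on $600,000: $133,824.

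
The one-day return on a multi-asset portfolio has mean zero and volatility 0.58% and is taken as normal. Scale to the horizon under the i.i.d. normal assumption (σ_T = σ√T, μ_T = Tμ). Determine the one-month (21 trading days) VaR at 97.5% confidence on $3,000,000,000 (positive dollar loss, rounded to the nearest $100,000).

$156,300,000

At 97.5%, z = 1.960.
σ_{21d} = 0.58% × √21 = 2.658%.
VaR = 1.960 × 2.658% = 5.210%.
On $3,000,000,000: 0.05210 × $3,000,000,000 = $156,300,000.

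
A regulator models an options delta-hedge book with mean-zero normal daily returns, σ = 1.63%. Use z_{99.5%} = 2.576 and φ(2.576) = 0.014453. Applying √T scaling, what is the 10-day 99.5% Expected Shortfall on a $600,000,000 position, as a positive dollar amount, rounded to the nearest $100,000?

σ_{10d} = 1.63% × √10 = 5.155%.
ES multiplier = φ(z)/(1−α) = 0.014453/0.005 = 2.891.
ES = 5.155% × 2.891 = 14.903%; on $600,000,000: $89,418,000.

$89,400,000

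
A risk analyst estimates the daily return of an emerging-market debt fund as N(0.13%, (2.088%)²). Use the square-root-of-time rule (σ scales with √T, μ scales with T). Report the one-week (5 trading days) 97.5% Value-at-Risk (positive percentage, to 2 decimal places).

At 97.5%, z = 1.960.
σ_{5d} = 2.088% × √5 = 4.669%; μ_{5d} = 5 × 0.13% = 0.650%.
VaR = −(0.650%) + 1.960 × 4.669% = 8.501%.

8.50%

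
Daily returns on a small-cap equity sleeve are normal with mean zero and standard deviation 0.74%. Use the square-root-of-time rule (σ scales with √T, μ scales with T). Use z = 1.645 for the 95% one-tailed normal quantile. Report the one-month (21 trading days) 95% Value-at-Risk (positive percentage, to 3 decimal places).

σ_{21d} = 0.74% × √21 = 3.391%.
VaR = 1.645 × 3.391% = 5.578%.

5.578%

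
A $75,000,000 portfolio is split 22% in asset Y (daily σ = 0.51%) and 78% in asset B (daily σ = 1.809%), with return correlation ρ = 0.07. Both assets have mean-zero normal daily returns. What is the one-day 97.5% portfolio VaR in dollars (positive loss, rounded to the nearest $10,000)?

σ_p² = 0.22²·0.51² + 0.78²·1.809² + 2·0.07·0.22·0.78·0.51·1.809 = 2.0257 (%²).
σ_p = √2.0257 = 1.423%.
At 97.5%, z = 1.960.
VaR = 1.960 × 1.423% = 2.789%; on $75,000,000 that is $2,091,750.

$2,090,000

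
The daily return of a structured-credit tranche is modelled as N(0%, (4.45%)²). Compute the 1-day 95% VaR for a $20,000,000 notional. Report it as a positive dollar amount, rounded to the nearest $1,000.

$1,464,000

At 95% one-sided, z = 1.645.
VaR = z·σ = 1.645 × 4.45% = 7.320%.
On $20,000,000: 0.07320 × $20,000,000 = $1,464,000.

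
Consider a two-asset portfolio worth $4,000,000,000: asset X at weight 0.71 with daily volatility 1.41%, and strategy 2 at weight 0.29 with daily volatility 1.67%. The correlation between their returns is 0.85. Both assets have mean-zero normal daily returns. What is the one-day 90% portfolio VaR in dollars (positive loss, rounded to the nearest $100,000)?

σ_p² = 0.71²·1.41² + 0.29²·1.67² + 2·0.85·0.71·0.29·1.41·1.67 = 2.0610 (%²).
σ_p = √2.0610 = 1.436%.
At 90%, z = 1.282.
VaR = 1.282 × 1.436% = 1.841%; on $4,000,000,000 that is $73,640,000.

$73,600,000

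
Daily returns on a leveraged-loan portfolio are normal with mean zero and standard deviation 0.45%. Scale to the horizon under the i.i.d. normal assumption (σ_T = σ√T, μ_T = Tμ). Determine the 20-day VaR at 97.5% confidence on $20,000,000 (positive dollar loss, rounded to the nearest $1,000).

$789,000

At 97.5%, z = 1.960.
σ_{20d} = 0.45% × √20 = 2.012%.
VaR = 1.960 × 2.012% = 3.944%.
On $20,000,000: 0.03944 × $20,000,000 = $788,800.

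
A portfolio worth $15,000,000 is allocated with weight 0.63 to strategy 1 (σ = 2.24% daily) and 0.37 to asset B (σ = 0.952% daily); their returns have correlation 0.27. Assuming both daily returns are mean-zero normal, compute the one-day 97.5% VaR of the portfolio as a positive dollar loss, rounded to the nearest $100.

$453,900

σ_p² = 0.63²·2.24² + 0.37²·0.952² + 2·0.27·0.63·0.37·2.24·0.952 = 2.3840 (%²).
σ_p = √2.3840 = 1.544%.
At 97.5%, z = 1.960.
VaR = 1.960 × 1.544% = 3.026%; on $15,000,000 that is $453,900.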